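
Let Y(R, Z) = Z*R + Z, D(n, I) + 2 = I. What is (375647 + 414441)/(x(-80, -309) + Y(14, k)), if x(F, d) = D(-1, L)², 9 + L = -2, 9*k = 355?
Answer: 1185132/1141 ≈ 1038.7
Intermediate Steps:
k = 355/9 (k = (⅑)*355 = 355/9 ≈ 39.444)
L = -11 (L = -9 - 2 = -11)
D(n, I) = -2 + I
Y(R, Z) = Z + R*Z (Y(R, Z) = R*Z + Z = Z + R*Z)
x(F, d) = 169 (x(F, d) = (-2 - 11)² = (-13)² = 169)
(375647 + 414441)/(x(-80, -309) + Y(14, k)) = (375647 + 414441)/(169 + 355*(1 + 14)/9) = 790088/(169 + (355/9)*15) = 790088/(169 + 1775/3) = 790088/(2282/3) = 790088*(3/2282) = 1185132/1141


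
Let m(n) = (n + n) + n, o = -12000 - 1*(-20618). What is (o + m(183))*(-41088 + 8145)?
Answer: -301988481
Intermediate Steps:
o = 8618 (o = -12000 + 20618 = 8618)
m(n) = 3*n (m(n) = 2*n + n = 3*n)
(o + m(183))*(-41088 + 8145) = (8618 + 3*183)*(-41088 + 8145) = (8618 + 549)*(-32943) = 9167*(-32943) = -301988481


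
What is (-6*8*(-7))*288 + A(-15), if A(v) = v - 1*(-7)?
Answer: 96760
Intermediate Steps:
A(v) = 7 + v (A(v) = v + 7 = 7 + v)
(-6*8*(-7))*288 + A(-15) = (-6*8*(-7))*288 + (7 - 15) = -48*(-7)*288 - 8 = 336*288 - 8 = 96768 - 8 = 96760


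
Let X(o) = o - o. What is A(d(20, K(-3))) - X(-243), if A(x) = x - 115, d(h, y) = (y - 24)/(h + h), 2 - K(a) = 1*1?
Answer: -4623/40 ≈ -115.57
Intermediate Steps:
K(a) = 1 (K(a) = 2 - 1 = 1)
d(h, y) = (-24 + y)/(2*h) (d(h, y) = (-24 + y)/((2*h)) = (-24 + y)*(1/(2*h)) = (-24 + y)/(2*h))
X(o) = 0
A(x) = -115 + x
A(d(20, K(-3))) - X(-243) = (-115 + (½)*(-24 + 1)/20) - 1*0 = (-115 + (½)*(1/20)*(-23)) + 0 = (-115 - 23/40) + 0 = -4623/40 + 0 = -4623/40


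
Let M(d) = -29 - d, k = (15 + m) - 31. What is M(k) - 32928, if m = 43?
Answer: -32984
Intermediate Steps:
k = 27 (k = (15 + 43) - 31 = 58 - 31 = 27)
M(k) - 32928 = (-29 - 1*27) - 32928 = (-29 - 27) - 32928 = -56 - 32928 = -32984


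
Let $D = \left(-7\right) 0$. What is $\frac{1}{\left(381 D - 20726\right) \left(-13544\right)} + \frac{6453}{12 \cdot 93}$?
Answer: $\frac{50317795243}{8702101264} \approx 5.7823$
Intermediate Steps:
$D = 0$
$\frac{1}{\left(381 D - 20726\right) \left(-13544\right)} + \frac{6453}{12 \cdot 93} = \frac{1}{\left(381 \cdot 0 - 20726\right) \left(-13544\right)} + \frac{6453}{12 \cdot 93} = \frac{1}{0 - 20726} \left(- \frac{1}{13544}\right) + \frac{6453}{1116} = \frac{1}{-20726} \left(- \frac{1}{13544}\right) + 6453 \cdot \frac{1}{1116} = \left(- \frac{1}{20726}\right) \left(- \frac{1}{13544}\right) + \frac{717}{124} = \frac{1}{280712944} + \frac{717}{124} = \frac{50317795243}{8702101264}$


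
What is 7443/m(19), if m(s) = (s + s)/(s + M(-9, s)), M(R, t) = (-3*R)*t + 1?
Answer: 3967119/38 ≈ 1.0440e+5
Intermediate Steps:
M(R, t) = 1 - 3*R*t (M(R, t) = -3*R*t + 1 = 1 - 3*R*t)
m(s) = 2*s/(1 + 28*s) (m(s) = (s + s)/(s + (1 - 3*(-9)*s)) = (2*s)/(s + (1 + 27*s)) = (2*s)/(1 + 28*s) = 2*s/(1 + 28*s))
7443/m(19) = 7443/((2*19/(1 + 28*19))) = 7443/((2*19/(1 + 532))) = 7443/((2*19/533)) = 7443/((2*19*(1/533))) = 7443/(38/533) = 7443*(533/38) = 3967119/38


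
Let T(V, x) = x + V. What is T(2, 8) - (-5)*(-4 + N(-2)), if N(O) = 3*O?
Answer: -40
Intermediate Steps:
T(V, x) = V + x
T(2, 8) - (-5)*(-4 + N(-2)) = (2 + 8) - (-5)*(-4 + 3*(-2)) = 10 - (-5)*(-4 - 6) = 10 - (-5)*(-10) = 10 - 1*50 = 10 - 50 = -40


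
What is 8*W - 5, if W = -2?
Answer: -21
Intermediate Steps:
8*W - 5 = 8*(-2) - 5 = -16 - 5 = -21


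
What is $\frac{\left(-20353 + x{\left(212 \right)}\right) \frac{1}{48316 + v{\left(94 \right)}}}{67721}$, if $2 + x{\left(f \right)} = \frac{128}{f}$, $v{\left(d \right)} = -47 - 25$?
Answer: $- \frac{1078783}{173157991972} \approx -6.2301 \cdot 10^{-6}$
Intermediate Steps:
$v{\left(d \right)} = -72$ ($v{\left(d \right)} = -47 - 25 = -72$)
$x{\left(f \right)} = -2 + \frac{128}{f}$
$\frac{\left(-20353 + x{\left(212 \right)}\right) \frac{1}{48316 + v{\left(94 \right)}}}{67721} = \frac{\left(-20353 - \left(2 - \frac{128}{212}\right)\right) \frac{1}{48316 - 72}}{67721} = \frac{-20353 + \left(-2 + 128 \cdot \frac{1}{212}\right)}{48244} \cdot \frac{1}{67721} = \left(-20353 + \left(-2 + \frac{32}{53}\right)\right) \frac{1}{48244} \cdot \frac{1}{67721} = \left(-20353 - \frac{74}{53}\right) \frac{1}{48244} \cdot \frac{1}{67721} = \left(- \frac{1078783}{53}\right) \frac{1}{48244} \cdot \frac{1}{67721} = \left(- \frac{1078783}{2556932}\right) \frac{1}{67721} = - \frac{1078783}{173157991972}$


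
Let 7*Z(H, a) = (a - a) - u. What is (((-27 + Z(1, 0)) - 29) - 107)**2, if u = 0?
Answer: 26569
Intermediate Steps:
Z(H, a) = 0 (Z(H, a) = ((a - a) - 1*0)/7 = (0 + 0)/7 = (1/7)*0 = 0)
(((-27 + Z(1, 0)) - 29) - 107)**2 = (((-27 + 0) - 29) - 107)**2 = ((-27 - 29) - 107)**2 = (-56 - 107)**2 = (-163)**2 = 26569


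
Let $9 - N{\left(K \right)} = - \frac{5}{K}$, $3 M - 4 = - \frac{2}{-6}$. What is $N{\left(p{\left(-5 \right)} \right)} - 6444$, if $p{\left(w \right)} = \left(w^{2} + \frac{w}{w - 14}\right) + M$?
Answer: $- \frac{29387790}{4567} \approx -6434.8$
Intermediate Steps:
$M = \frac{13}{9}$ ($M = \frac{4}{3} + \frac{\left(-2\right) \frac{1}{-6}}{3} = \frac{4}{3} + \frac{\left(-2\right) \left(- \frac{1}{6}\right)}{3} = \frac{4}{3} + \frac{1}{3} \cdot \frac{1}{3} = \frac{4}{3} + \frac{1}{9} = \frac{13}{9} \approx 1.4444$)
$p{\left(w \right)} = \frac{13}{9} + w^{2} + \frac{w}{-14 + w}$ ($p{\left(w \right)} = \left(w^{2} + \frac{w}{w - 14}\right) + \frac{13}{9} = \left(w^{2} + \frac{w}{-14 + w}\right) + \frac{13}{9} = \frac{13}{9} + w^{2} + \frac{w}{-14 + w}$)
$N{\left(K \right)} = 9 + \frac{5}{K}$ ($N{\left(K \right)} = 9 - - \frac{5}{K} = 9 + \frac{5}{K}$)
$N{\left(p{\left(-5 \right)} \right)} - 6444 = \left(9 + \frac{5}{\frac{1}{9} \frac{1}{-14 - 5} \left(-182 - 126 \left(-5\right)^{2} + 9 \left(-5\right)^{3} + 22 \left(-5\right)\right)}\right) - 6444 = \left(9 + \frac{5}{\frac{1}{9} \frac{1}{-19} \left(-182 - 3150 + 9 \left(-125\right) - 110\right)}\right) - 6444 = \left(9 + \frac{5}{\frac{1}{9} \left(- \frac{1}{19}\right) \left(-182 - 3150 - 1125 - 110\right)}\right) - 6444 = \left(9 + \frac{5}{\frac{1}{9} \left(- \frac{1}{19}\right) \left(-4567\right)}\right) - 6444 = \left(9 + \frac{5}{\frac{4567}{171}}\right) - 6444 = \left(9 + 5 \cdot \frac{171}{4567}\right) - 6444 = \left(9 + \frac{855}{4567}\right) - 6444 = \frac{41958}{4567} - 6444 = - \frac{29387790}{4567}$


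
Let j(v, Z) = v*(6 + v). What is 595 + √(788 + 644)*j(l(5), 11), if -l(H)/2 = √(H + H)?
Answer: 595 + 16*√895*(-3 + √10) ≈ 672.68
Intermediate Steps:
l(H) = -2*√2*√H (l(H) = -2*√(H + H) = -2*√2*√H)
595 + √(788 + 644)*j(l(5), 11) = 595 + √(788 + 644)*((-2*√2*√5)*(6 - 2*√2*√5)) = 595 + √1432*((-2*√10)*(6 - 2*√10)) = 595 + (2*√358)*(-2*√10*(6 - 2*√10)) = 595 - 8*√895*(6 - 2*√10)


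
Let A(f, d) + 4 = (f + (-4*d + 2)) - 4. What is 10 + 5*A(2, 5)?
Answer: -110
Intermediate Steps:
A(f, d) = -6 + f - 4*d (A(f, d) = -4 + ((f + (-4*d + 2)) - 4) = -4 + ((f + (2 - 4*d)) - 4) = -4 + ((2 + f - 4*d) - 4) = -4 + (-2 + f - 4*d) = -6 + f - 4*d)
10 + 5*A(2, 5) = 10 + 5*(-6 + 2 - 4*5) = 10 + 5*(-6 + 2 - 20) = 10 + 5*(-24) = 10 - 120 = -110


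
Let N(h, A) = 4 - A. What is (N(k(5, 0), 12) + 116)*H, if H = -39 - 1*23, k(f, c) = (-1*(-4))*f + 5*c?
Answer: -6696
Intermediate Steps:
k(f, c) = 4*f + 5*c
H = -62 (H = -39 - 23 = -62)
(N(k(5, 0), 12) + 116)*H = ((4 - 1*12) + 116)*(-62) = ((4 - 12) + 116)*(-62) = (-8 + 116)*(-62) = 108*(-62) = -6696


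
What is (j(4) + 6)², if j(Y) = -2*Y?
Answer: 4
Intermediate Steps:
(j(4) + 6)² = (-2*4 + 6)² = (-8 + 6)² = (-2)² = 4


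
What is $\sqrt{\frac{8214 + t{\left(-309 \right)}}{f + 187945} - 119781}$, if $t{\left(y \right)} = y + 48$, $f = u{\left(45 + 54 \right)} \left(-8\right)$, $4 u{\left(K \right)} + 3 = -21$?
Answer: $\frac{2 i \sqrt{1058305727792235}}{187993} \approx 346.09 i$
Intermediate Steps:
$u{\left(K \right)} = -6$ ($u{\left(K \right)} = - \frac{3}{4} + \frac{1}{4} \left(-21\right) = - \frac{3}{4} - \frac{21}{4} = -6$)
$f = 48$ ($f = \left(-6\right) \left(-8\right) = 48$)
$t{\left(y \right)} = 48 + y$
$\sqrt{\frac{8214 + t{\left(-309 \right)}}{f + 187945} - 119781} = \sqrt{\frac{8214 + \left(48 - 309\right)}{48 + 187945} - 119781} = \sqrt{\frac{8214 - 261}{187993} - 119781} = \sqrt{7953 \cdot \frac{1}{187993} - 119781} = \sqrt{\frac{7953}{187993} - 119781} = \sqrt{- \frac{22517981580}{187993}} = \frac{2 i \sqrt{1058305727792235}}{187993}$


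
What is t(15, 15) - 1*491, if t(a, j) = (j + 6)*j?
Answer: -176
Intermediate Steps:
t(a, j) = j*(6 + j) (t(a, j) = (6 + j)*j = j*(6 + j))
t(15, 15) - 1*491 = 15*(6 + 15) - 1*491 = 15*21 - 491 = 315 - 491 = -176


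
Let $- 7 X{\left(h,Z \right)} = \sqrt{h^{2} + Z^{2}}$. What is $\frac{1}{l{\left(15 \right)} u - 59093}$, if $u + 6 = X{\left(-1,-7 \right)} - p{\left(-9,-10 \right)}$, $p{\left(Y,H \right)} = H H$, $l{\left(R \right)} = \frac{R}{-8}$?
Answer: $- \frac{92346184}{5438659241417} - \frac{2100 \sqrt{2}}{5438659241417} \approx -1.698 \cdot 10^{-5}$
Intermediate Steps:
$l{\left(R \right)} = - \frac{R}{8}$ ($l{\left(R \right)} = R \left(- \frac{1}{8}\right) = - \frac{R}{8}$)
$p{\left(Y,H \right)} = H^{2}$
$X{\left(h,Z \right)} = - \frac{\sqrt{Z^{2} + h^{2}}}{7}$ ($X{\left(h,Z \right)} = - \frac{\sqrt{h^{2} + Z^{2}}}{7} = - \frac{\sqrt{Z^{2} + h^{2}}}{7}$)
$u = -106 - \frac{5 \sqrt{2}}{7}$ ($u = -6 - \left(100 + \frac{\sqrt{\left(-7\right)^{2} + \left(-1\right)^{2}}}{7}\right) = -6 - \left(100 + \frac{\sqrt{49 + 1}}{7}\right) = -6 - \left(100 + \frac{\sqrt{50}}{7}\right) = -6 - \left(100 + \frac{5 \sqrt{2}}{7}\right) = -106 - \frac{5 \sqrt{2}}{7} \approx -107.01$)
$\frac{1}{l{\left(15 \right)} u - 59093} = \frac{1}{\left(- \frac{1}{8}\right) 15 \left(-106 - \frac{5 \sqrt{2}}{7}\right) - 59093} = \frac{1}{- \frac{15 \left(-106 - \frac{5 \sqrt{2}}{7}\right)}{8} - 59093} = \frac{1}{\left(\frac{795}{4} + \frac{75 \sqrt{2}}{56}\right) - 59093} = \frac{1}{- \frac{235577}{4} + \frac{75 \sqrt{2}}{56}}$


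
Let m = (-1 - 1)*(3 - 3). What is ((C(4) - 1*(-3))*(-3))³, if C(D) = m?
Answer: -729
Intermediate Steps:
m = 0 (m = -2*0 = 0)
C(D) = 0
((C(4) - 1*(-3))*(-3))³ = ((0 - 1*(-3))*(-3))³ = ((0 + 3)*(-3))³ = (3*(-3))³ = (-9)³ = -729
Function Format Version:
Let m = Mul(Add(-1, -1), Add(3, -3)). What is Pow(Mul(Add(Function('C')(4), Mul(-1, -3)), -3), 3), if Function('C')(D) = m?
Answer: -729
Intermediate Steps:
m = 0 (m = Mul(-2, 0) = 0)
Function('C')(D) = 0
Pow(Mul(Add(Function('C')(4), Mul(-1, -3)), -3), 3) = Pow(Mul(Add(0, Mul(-1, -3)), -3), 3) = Pow(Mul(Add(0, 3), -3), 3) = Pow(Mul(3, -3), 3) = Pow(-9, 3) = -729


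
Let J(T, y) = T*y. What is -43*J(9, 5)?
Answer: -1935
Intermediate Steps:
-43*J(9, 5) = -387*5 = -43*45 = -1935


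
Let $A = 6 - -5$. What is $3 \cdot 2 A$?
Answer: $66$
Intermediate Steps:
$A = 11$ ($A = 6 + 5 = 11$)
$3 \cdot 2 A = 3 \cdot 2 \cdot 11 = 6 \cdot 11 = 66$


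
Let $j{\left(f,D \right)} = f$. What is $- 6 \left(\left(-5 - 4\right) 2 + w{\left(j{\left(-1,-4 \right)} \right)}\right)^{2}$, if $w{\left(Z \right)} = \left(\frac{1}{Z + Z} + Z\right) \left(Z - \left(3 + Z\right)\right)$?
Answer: $- \frac{2187}{2} \approx -1093.5$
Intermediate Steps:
$w{\left(Z \right)} = - 3 Z - \frac{3}{2 Z}$ ($w{\left(Z \right)} = \left(\frac{1}{2 Z} + Z\right) \left(-3\right) = \left(Z + \frac{1}{2 Z}\right) \left(-3\right) = - 3 Z - \frac{3}{2 Z}$)
$- 6 \left(\left(-5 - 4\right) 2 + w{\left(j{\left(-1,-4 \right)} \right)}\right)^{2} = - 6 \left(\left(-5 - 4\right) 2 - \left(-3 + \frac{3}{2 \left(-1\right)}\right)\right)^{2} = - 6 \left(\left(-9\right) 2 + \left(3 - - \frac{3}{2}\right)\right)^{2} = - 6 \left(-18 + \left(3 + \frac{3}{2}\right)\right)^{2} = - 6 \left(-18 + \frac{9}{2}\right)^{2} = - 6 \left(- \frac{27}{2}\right)^{2} = \left(-6\right) \frac{729}{4} = - \frac{2187}{2}$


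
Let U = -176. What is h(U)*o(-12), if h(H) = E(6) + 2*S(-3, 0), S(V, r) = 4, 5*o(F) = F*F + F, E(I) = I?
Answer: 1848/5 ≈ 369.60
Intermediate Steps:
o(F) = F/5 + F²/5 (o(F) = (F*F + F)/5 = (F² + F)/5 = (F + F²)/5 = F/5 + F²/5)
h(H) = 14 (h(H) = 6 + 2*4 = 6 + 8 = 14)
h(U)*o(-12) = 14*((⅕)*(-12)*(1 - 12)) = 14*((⅕)*(-12)*(-11)) = 14*(132/5) = 1848/5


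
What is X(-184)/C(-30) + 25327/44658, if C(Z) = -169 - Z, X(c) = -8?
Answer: 3877717/6207462 ≈ 0.62469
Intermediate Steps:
X(-184)/C(-30) + 25327/44658 = -8/(-169 - 1*(-30)) + 25327/44658 = -8/(-169 + 30) + 25327*(1/44658) = -8/(-139) + 25327/44658 = -8*(-1/139) + 25327/44658 = 8/139 + 25327/44658 = 3877717/6207462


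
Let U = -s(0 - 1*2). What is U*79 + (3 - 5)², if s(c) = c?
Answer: 162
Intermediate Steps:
U = 2 (U = -(0 - 1*2) = -(0 - 2) = -1*(-2) = 2)
U*79 + (3 - 5)² = 2*79 + (3 - 5)² = 158 + (-2)² = 158 + 4 = 162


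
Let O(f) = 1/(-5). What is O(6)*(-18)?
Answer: 18/5 ≈ 3.6000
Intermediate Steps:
O(f) = -⅕
O(6)*(-18) = -⅕*(-18) = 18/5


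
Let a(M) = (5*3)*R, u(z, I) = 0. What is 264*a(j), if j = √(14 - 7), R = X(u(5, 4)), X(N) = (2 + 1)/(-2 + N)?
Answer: -5940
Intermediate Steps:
X(N) = 3/(-2 + N)
R = -3/2 (R = 3/(-2 + 0) = 3/(-2) = 3*(-½) = -3/2 ≈ -1.5000)
j = √7 ≈ 2.6458
a(M) = -45/2 (a(M) = (5*3)*(-3/2) = 15*(-3/2) = -45/2)
264*a(j) = 264*(-45/2) = -5940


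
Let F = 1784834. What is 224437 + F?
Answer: 2009271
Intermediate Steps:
224437 + F = 224437 + 1784834 = 2009271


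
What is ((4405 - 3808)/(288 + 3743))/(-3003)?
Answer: -199/4035031 ≈ -4.9318e-5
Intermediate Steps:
((4405 - 3808)/(288 + 3743))/(-3003) = (597/4031)*(-1/3003) = -199/4035031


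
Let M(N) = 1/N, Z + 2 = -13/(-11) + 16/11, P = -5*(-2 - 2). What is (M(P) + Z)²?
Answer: 22801/48400 ≈ 0.47110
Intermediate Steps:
P = 20 (P = -5*(-4) = 20)
Z = 7/11 (Z = -2 + (-13/(-11) + 16/11) = -2 + (-13*(-1/11) + 16*(1/11)) = -2 + (13/11 + 16/11) = -2 + 29/11 = 7/11 ≈ 0.63636)
(M(P) + Z)² = (1/20 + 7/11)² = (151/220)² = 22801/48400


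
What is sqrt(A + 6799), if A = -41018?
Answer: I*sqrt(34219) ≈ 184.98*I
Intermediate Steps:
sqrt(A + 6799) = sqrt(-41018 + 6799) = sqrt(-34219) = I*sqrt(34219)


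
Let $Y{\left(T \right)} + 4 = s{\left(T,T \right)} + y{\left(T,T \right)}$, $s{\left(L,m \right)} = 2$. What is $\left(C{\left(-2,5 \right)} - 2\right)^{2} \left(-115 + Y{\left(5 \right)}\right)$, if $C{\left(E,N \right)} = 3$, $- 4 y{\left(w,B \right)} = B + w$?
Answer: $- \frac{239}{2} \approx -119.5$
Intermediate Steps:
$y{\left(w,B \right)} = - \frac{B}{4} - \frac{w}{4}$ ($y{\left(w,B \right)} = - \frac{B + w}{4} = - \frac{B}{4} - \frac{w}{4}$)
$Y{\left(T \right)} = -2 - \frac{T}{2}$ ($Y{\left(T \right)} = -4 + \left(2 - \frac{T}{2}\right) = -4 - \left(-2 + \frac{T}{2}\right) = -2 - \frac{T}{2}$)
$\left(C{\left(-2,5 \right)} - 2\right)^{2} \left(-115 + Y{\left(5 \right)}\right) = \left(3 - 2\right)^{2} \left(-115 - \frac{9}{2}\right) = 1^{2} \left(-115 - \frac{9}{2}\right) = 1 \left(-115 - \frac{9}{2}\right) = 1 \left(- \frac{239}{2}\right) = - \frac{239}{2}$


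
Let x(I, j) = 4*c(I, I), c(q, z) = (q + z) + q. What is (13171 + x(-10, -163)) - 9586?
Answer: 3465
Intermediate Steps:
c(q, z) = z + 2*q
x(I, j) = 12*I (x(I, j) = 4*(I + 2*I) = 4*(3*I) = 12*I)
(13171 + x(-10, -163)) - 9586 = (13171 + 12*(-10)) - 9586 = (13171 - 120) - 9586 = 13051 - 9586 = 3465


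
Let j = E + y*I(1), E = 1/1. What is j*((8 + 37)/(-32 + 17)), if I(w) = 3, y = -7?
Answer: 60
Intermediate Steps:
E = 1
j = -20 (j = 1 - 7*3 = 1 - 21 = -20)
j*((8 + 37)/(-32 + 17)) = -20*(8 + 37)/(-32 + 17) = -900/(-15) = -900*(-1)/15 = -20*(-3) = 60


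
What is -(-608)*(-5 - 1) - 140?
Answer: -3788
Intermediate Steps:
-(-608)*(-5 - 1) - 140 = -(-608)*(-6) - 140 = -152*24 - 140 = -3648 - 140 = -3788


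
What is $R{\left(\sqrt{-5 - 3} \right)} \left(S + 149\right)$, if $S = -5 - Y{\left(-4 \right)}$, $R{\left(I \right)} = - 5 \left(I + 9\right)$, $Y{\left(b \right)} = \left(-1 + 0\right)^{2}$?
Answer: $-6435 - 1430 i \sqrt{2} \approx -6435.0 - 2022.3 i$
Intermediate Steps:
$Y{\left(b \right)} = 1$ ($Y{\left(b \right)} = \left(-1\right)^{2} = 1$)
$R{\left(I \right)} = -45 - 5 I$ ($R{\left(I \right)} = - 5 \left(9 + I\right) = -45 - 5 I$)
$S = -6$ ($S = -5 - 1 = -6$)
$R{\left(\sqrt{-5 - 3} \right)} \left(S + 149\right) = \left(-45 - 5 \sqrt{-5 - 3}\right) \left(-6 + 149\right) = \left(-45 - 5 \sqrt{-8}\right) 143 = \left(-45 - 5 \cdot 2 i \sqrt{2}\right) 143 = \left(-45 - 10 i \sqrt{2}\right) 143 = -6435 - 1430 i \sqrt{2}$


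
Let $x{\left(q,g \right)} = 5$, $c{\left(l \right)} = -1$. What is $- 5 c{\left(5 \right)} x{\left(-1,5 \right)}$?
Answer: $25$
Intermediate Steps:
$- 5 c{\left(5 \right)} x{\left(-1,5 \right)} = \left(-5\right) \left(-1\right) 5 = 5 \cdot 5 = 25$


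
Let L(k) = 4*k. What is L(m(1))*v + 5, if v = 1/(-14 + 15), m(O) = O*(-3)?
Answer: -7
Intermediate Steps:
m(O) = -3*O
v = 1 (v = 1/1 = 1)
L(m(1))*v + 5 = (4*(-3*1))*1 + 5 = (4*(-3))*1 + 5 = -12*1 + 5 = -12 + 5 = -7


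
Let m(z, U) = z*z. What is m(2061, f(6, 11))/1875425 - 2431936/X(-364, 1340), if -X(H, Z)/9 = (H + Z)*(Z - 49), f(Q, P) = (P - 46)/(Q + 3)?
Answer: 3295667586539/1329224347575 ≈ 2.4794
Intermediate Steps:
f(Q, P) = (-46 + P)/(3 + Q)
m(z, U) = z**2
X(H, Z) = -9*(-49 + Z)*(H + Z) (X(H, Z) = -9*(H + Z)*(Z - 49) = -9*(H + Z)*(-49 + Z) = -9*(-49 + Z)*(H + Z))
m(2061, f(6, 11))/1875425 - 2431936/X(-364, 1340) = 2061**2/1875425 - 2431936/(-9*1340**2 + 441*(-364) + 441*1340 - 9*(-364)*1340) = 4247721*(1/1875425) - 2431936/(-9*1795600 - 160524 + 590940 + 4389840) = 4247721/1875425 - 2431936/(-16160400 - 160524 + 590940 + 4389840) = 4247721/1875425 - 2431936/(-11340144) = 4247721/1875425 - 2431936*(-1/11340144) = 4247721/1875425 + 151996/708759 = 3295667586539/1329224347575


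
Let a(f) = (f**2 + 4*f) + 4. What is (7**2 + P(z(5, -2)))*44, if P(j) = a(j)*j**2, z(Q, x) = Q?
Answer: 56056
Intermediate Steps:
a(f) = 4 + f**2 + 4*f
P(j) = j**2*(4 + j**2 + 4*j) (P(j) = (4 + j**2 + 4*j)*j**2 = j**2*(4 + j**2 + 4*j))
(7**2 + P(z(5, -2)))*44 = (7**2 + 5**2*(4 + 5**2 + 4*5))*44 = (49 + 25*(4 + 25 + 20))*44 = (49 + 25*49)*44 = (49 + 1225)*44 = 1274*44 = 56056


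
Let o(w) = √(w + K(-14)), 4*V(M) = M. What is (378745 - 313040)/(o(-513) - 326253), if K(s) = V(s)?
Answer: -2521935690/12522473003 - 3865*I*√2066/12522473003 ≈ -0.20139 - 1.4029e-5*I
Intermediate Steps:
V(M) = M/4
K(s) = s/4
o(w) = √(-7/2 + w) (o(w) = √(w + (¼)*(-14)) = √(w - 7/2) = √(-7/2 + w))
(378745 - 313040)/(o(-513) - 326253) = (378745 - 313040)/(√(-14 + 4*(-513))/2 - 326253) = 65705/(√(-14 - 2052)/2 - 326253) = 65705/(√(-2066)/2 - 326253) = 65705/((I*√2066)/2 - 326253) = 65705/(I*√2066/2 - 326253) = 65705/(-326253 + I*√2066/2)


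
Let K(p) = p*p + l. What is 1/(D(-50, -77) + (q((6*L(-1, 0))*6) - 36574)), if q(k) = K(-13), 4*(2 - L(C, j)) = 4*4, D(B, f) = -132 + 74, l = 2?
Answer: -1/36461 ≈ -2.7427e-5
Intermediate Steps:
K(p) = 2 + p**2 (K(p) = p*p + 2 = p**2 + 2 = 2 + p**2)
D(B, f) = -58
L(C, j) = -2 (L(C, j) = 2 - 4 = -2)
q(k) = 171 (q(k) = 2 + (-13)**2 = 2 + 169 = 171)
1/(D(-50, -77) + (q((6*L(-1, 0))*6) - 36574)) = 1/(-58 + (171 - 36574)) = 1/(-58 - 36403) = 1/(-36461) = -1/36461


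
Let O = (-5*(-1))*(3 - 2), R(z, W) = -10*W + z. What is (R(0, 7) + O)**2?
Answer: 4225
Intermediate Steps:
R(z, W) = z - 10*W
O = 5 (O = 5*1 = 5)
(R(0, 7) + O)**2 = ((0 - 10*7) + 5)**2 = ((0 - 70) + 5)**2 = (-70 + 5)**2 = (-65)**2 = 4225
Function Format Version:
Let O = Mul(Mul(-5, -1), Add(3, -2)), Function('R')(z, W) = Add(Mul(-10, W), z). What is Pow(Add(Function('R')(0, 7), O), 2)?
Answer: 4225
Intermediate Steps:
Function('R')(z, W) = Add(z, Mul(-10, W))
O = 5 (O = Mul(5, 1) = 5)
Pow(Add(Function('R')(0, 7), O), 2) = Pow(Add(Add(0, Mul(-10, 7)), 5), 2) = Pow(Add(Add(0, -70), 5), 2) = Pow(Add(-70, 5), 2) = Pow(-65, 2) = 4225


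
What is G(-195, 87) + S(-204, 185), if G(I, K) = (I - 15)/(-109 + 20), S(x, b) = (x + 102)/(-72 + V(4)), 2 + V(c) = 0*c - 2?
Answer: 12519/3382 ≈ 3.7017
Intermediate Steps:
V(c) = -4 (V(c) = -2 + (0*c - 2) = -2 + (0 - 2) = -2 - 2 = -4)
S(x, b) = -51/38 - x/76 (S(x, b) = (x + 102)/(-72 - 4) = (102 + x)/(-76) = (102 + x)*(-1/76) = -51/38 - x/76)
G(I, K) = 15/89 - I/89 (G(I, K) = (-15 + I)/(-89) = (-15 + I)*(-1/89) = 15/89 - I/89)
G(-195, 87) + S(-204, 185) = (15/89 - 1/89*(-195)) + (-51/38 - 1/76*(-204)) = (15/89 + 195/89) + (-51/38 + 51/19) = 210/89 + 51/38 = 12519/3382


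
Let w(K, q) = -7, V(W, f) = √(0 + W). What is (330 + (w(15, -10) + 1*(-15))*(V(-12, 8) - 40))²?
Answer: 1458292 - 106480*I*√3 ≈ 1.4583e+6 - 1.8443e+5*I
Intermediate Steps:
V(W, f) = √W
(330 + (w(15, -10) + 1*(-15))*(V(-12, 8) - 40))² = (330 + (-7 + 1*(-15))*(√(-12) - 40))² = (330 + (-7 - 15)*(2*I*√3 - 40))² = (330 - 22*(-40 + 2*I*√3))² = (330 + (880 - 44*I*√3))² = (1210 - 44*I*√3)²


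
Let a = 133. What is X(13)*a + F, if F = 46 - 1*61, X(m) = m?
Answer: 1714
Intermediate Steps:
F = -15 (F = 46 - 61 = -15)
X(13)*a + F = 13*133 - 15 = 1729 - 15 = 1714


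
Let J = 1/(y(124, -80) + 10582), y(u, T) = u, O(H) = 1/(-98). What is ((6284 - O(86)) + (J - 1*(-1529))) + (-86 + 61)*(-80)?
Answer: 2573923162/262297 ≈ 9813.0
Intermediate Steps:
O(H) = -1/98
J = 1/10706 (J = 1/(124 + 10582) = 1/10706 ≈ 9.3406e-5)
((6284 - O(86)) + (J - 1*(-1529))) + (-86 + 61)*(-80) = ((6284 - 1*(-1/98)) + (1/10706 - 1*(-1529))) + (-86 + 61)*(-80) = ((6284 + 1/98) + (1/10706 + 1529)) - 25*(-80) = (615833/98 + 16369475/10706) + 2000 = 2049329162/262297 + 2000 = 2573923162/262297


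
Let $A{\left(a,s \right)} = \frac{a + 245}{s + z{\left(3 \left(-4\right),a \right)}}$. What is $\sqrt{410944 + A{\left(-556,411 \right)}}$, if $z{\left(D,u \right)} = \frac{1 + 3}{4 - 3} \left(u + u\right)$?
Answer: $\frac{\sqrt{6697307261843}}{4037} \approx 641.05$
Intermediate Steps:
$z{\left(D,u \right)} = 8 u$ ($z{\left(D,u \right)} = \frac{4}{1} \cdot 2 u = 4 \cdot 1 \cdot 2 u = 4 \cdot 2 u = 8 u$)
$A{\left(a,s \right)} = \frac{245 + a}{s + 8 a}$ ($A{\left(a,s \right)} = \frac{a + 245}{s + 8 a} = \frac{245 + a}{s + 8 a}$)
$\sqrt{410944 + A{\left(-556,411 \right)}} = \sqrt{410944 + \frac{245 - 556}{411 + 8 \left(-556\right)}} = \sqrt{410944 + \frac{1}{411 - 4448} \left(-311\right)} = \sqrt{410944 + \frac{1}{-4037} \left(-311\right)} = \sqrt{410944 - - \frac{311}{4037}} = \sqrt{410944 + \frac{311}{4037}} = \sqrt{\frac{1658981239}{4037}} = \frac{\sqrt{6697307261843}}{4037}$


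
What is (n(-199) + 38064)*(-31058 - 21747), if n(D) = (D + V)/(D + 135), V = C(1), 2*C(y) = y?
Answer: -257297062145/128 ≈ -2.0101e+9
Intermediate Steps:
C(y) = y/2
V = ½ (V = (½)*1 = ½ ≈ 0.50000)
n(D) = (½ + D)/(135 + D) (n(D) = (D + ½)/(D + 135) = (½ + D)/(135 + D))
(n(-199) + 38064)*(-31058 - 21747) = ((½ - 199)/(135 - 199) + 38064)*(-31058 - 21747) = (-397/2/(-64) + 38064)*(-52805) = (-1/64*(-397/2) + 38064)*(-52805) = (397/128 + 38064)*(-52805) = (4872589/128)*(-52805) = -257297062145/128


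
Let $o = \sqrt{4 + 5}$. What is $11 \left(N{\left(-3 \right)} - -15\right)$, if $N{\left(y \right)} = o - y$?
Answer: $231$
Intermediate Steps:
$o = 3$ ($o = \sqrt{9} = 3$)
$N{\left(y \right)} = 3 - y$
$11 \left(N{\left(-3 \right)} - -15\right) = 11 \left(\left(3 - -3\right) - -15\right) = 11 \left(\left(3 + 3\right) + 15\right) = 11 \left(6 + 15\right) = 11 \cdot 21 = 231$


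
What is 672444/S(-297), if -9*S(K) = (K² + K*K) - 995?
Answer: -6051996/175423 ≈ -34.499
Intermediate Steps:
S(K) = 995/9 - 2*K²/9 (S(K) = -((K² + K*K) - 995)/9 = -((K² + K²) - 995)/9 = -(2*K² - 995)/9 = -(-995 + 2*K²)/9 = 995/9 - 2*K²/9)
672444/S(-297) = 672444/(995/9 - 2/9*(-297)²) = 672444/(995/9 - 2/9*88209) = 672444/(995/9 - 19602) = 672444/(-175423/9) = 672444*(-9/175423) = -6051996/175423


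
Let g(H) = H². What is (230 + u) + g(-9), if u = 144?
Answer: 455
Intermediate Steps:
(230 + u) + g(-9) = (230 + 144) + (-9)² = 374 + 81 = 455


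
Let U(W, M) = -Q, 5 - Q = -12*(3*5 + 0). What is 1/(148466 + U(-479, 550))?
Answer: 1/148281 ≈ 6.7440e-6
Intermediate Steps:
Q = 185 (Q = 5 - (-12)*(3*5 + 0) = 5 - (-12)*(15 + 0) = 5 - (-12)*15 = 5 - 1*(-180) = 5 + 180 = 185)
U(W, M) = -185 (U(W, M) = -1*185 = -185)
1/(148466 + U(-479, 550)) = 1/(148466 - 185) = 1/148281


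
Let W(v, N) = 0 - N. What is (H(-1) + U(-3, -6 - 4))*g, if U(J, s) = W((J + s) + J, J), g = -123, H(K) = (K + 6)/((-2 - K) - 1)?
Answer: -123/2 ≈ -61.500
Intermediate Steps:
H(K) = (6 + K)/(-3 - K)
W(v, N) = -N
U(J, s) = -J
(H(-1) + U(-3, -6 - 4))*g = ((-6 - 1*(-1))/(3 - 1) - 1*(-3))*(-123) = ((-6 + 1)/2 + 3)*(-123) = ((½)*(-5) + 3)*(-123) = (-5/2 + 3)*(-123) = (½)*(-123) = -123/2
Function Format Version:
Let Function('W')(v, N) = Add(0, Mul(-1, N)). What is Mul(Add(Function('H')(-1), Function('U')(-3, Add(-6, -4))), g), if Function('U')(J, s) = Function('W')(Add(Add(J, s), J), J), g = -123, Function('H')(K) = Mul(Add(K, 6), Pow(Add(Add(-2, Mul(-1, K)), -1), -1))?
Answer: Rational(-123, 2) ≈ -61.500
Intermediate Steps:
Function('H')(K) = Mul(Pow(Add(-3, Mul(-1, K)), -1), Add(6, K)) (Function('H')(K) = Mul(Add(6, K), Pow(Add(-3, Mul(-1, K)), -1)) = Mul(Pow(Add(-3, Mul(-1, K)), -1), Add(6, K)))
Function('W')(v, N) = Mul(-1, N)
Function('U')(J, s) = Mul(-1, J)
Mul(Add(Function('H')(-1), Function('U')(-3, Add(-6, -4))), g) = Mul(Add(Mul(Pow(Add(3, -1), -1), Add(-6, Mul(-1, -1))), Mul(-1, -3)), -123) = Mul(Add(Mul(Pow(2, -1), Add(-6, 1)), 3), -123) = Mul(Add(Mul(Rational(1, 2), -5), 3), -123) = Mul(Add(Rational(-5, 2), 3), -123) = Mul(Rational(1, 2), -123) = Rational(-123, 2)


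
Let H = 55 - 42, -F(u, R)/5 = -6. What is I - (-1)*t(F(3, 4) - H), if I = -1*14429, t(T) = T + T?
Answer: -14395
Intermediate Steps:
F(u, R) = 30 (F(u, R) = -5*(-6) = 30)
H = 13
t(T) = 2*T
I = -14429
I - (-1)*t(F(3, 4) - H) = -14429 - (-1)*2*(30 - 1*13) = -14429 - (-1)*2*(30 - 13) = -14429 - (-1)*2*17 = -14429 - (-1)*34 = -14429 - 1*(-34) = -14429 + 34 = -14395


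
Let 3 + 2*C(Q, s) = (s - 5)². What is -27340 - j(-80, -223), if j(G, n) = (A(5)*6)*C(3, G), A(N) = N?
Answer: -135670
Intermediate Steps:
C(Q, s) = -3/2 + (-5 + s)²/2 (C(Q, s) = -3/2 + (s - 5)²/2 = -3/2 + (-5 + s)²/2)
j(G, n) = -45 + 15*(-5 + G)² (j(G, n) = (5*6)*(-3/2 + (-5 + G)²/2) = 30*(-3/2 + (-5 + G)²/2) = -45 + 15*(-5 + G)²)
-27340 - j(-80, -223) = -27340 - (-45 + 15*(-5 - 80)²) = -27340 - (-45 + 15*(-85)²) = -27340 - (-45 + 15*7225) = -27340 - (-45 + 108375) = -27340 - 1*108330 = -27340 - 108330 = -135670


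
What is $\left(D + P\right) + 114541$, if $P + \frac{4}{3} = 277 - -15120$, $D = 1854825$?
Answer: $\frac{5954285}{3} \approx 1.9848 \cdot 10^{6}$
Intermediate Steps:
$P = \frac{46187}{3}$ ($P = - \frac{4}{3} + \left(277 - -15120\right) = - \frac{4}{3} + \left(277 + 15120\right) = - \frac{4}{3} + 15397 = \frac{46187}{3} \approx 15396.0$)
$\left(D + P\right) + 114541 = \left(1854825 + \frac{46187}{3}\right) + 114541 = \frac{5610662}{3} + 114541 = \frac{5954285}{3}$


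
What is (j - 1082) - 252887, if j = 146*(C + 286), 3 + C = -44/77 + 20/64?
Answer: -11910573/56 ≈ -2.1269e+5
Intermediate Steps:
C = -365/112 (C = -3 + (-44/77 + 20/64) = -3 + (-44*1/77 + 20*(1/64)) = -3 + (-4/7 + 5/16) = -3 - 29/112 = -365/112 ≈ -3.2589)
j = 2311691/56 (j = 146*(-365/112 + 286) = 146*(31667/112) = 2311691/56 ≈ 41280.)
(j - 1082) - 252887 = (2311691/56 - 1082) - 252887 = 2251099/56 - 252887 = -11910573/56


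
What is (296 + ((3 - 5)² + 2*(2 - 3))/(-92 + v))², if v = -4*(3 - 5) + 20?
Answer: 89699841/1024 ≈ 87598.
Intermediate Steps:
v = 28 (v = -4*(-2) + 20 = 8 + 20 = 28)
(296 + ((3 - 5)² + 2*(2 - 3))/(-92 + v))² = (296 + ((3 - 5)² + 2*(2 - 3))/(-92 + 28))² = (296 + ((-2)² + 2*(-1))/(-64))² = (296 + (4 - 2)*(-1/64))² = (296 + 2*(-1/64))² = (296 - 1/32)² = (9471/32)² = 89699841/1024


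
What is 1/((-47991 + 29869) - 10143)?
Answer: -1/28265 ≈ -3.5379e-5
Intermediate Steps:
1/((-47991 + 29869) - 10143) = 1/(-18122 - 10143) = 1/(-28265) = -1/28265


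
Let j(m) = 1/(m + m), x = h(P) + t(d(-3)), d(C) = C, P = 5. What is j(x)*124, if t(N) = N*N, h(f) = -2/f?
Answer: 310/43 ≈ 7.2093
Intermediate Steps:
t(N) = N²
x = 43/5 (x = -2/5 + (-3)² = -2*⅕ + 9 = -⅖ + 9 = 43/5 ≈ 8.6000)
j(m) = 1/(2*m)
j(x)*124 = (1/(2*(43/5)))*124 = ((½)*(5/43))*124 = (5/86)*124 = 310/43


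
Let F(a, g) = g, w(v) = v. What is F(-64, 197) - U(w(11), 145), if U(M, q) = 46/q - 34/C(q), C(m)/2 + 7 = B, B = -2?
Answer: 254206/1305 ≈ 194.79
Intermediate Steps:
C(m) = -18 (C(m) = -14 + 2*(-2) = -14 - 4 = -18)
U(M, q) = 17/9 + 46/q (U(M, q) = 46/q - 34/(-18) = 46/q - 34*(-1/18) = 46/q + 17/9 = 17/9 + 46/q)
F(-64, 197) - U(w(11), 145) = 197 - (17/9 + 46/145) = 197 - 1*2879/1305 = 197 - 2879/1305 = 254206/1305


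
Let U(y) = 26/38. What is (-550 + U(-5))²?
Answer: 108930969/361 ≈ 3.0175e+5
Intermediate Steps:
U(y) = 13/19 (U(y) = 26*(1/38) = 13/19)
(-550 + U(-5))² = (-550 + 13/19)² = (-10437/19)² = 108930969/361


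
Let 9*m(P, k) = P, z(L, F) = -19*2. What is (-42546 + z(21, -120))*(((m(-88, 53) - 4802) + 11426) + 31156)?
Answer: -14475664288/9 ≈ -1.6084e+9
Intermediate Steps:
z(L, F) = -38
m(P, k) = P/9
(-42546 + z(21, -120))*(((m(-88, 53) - 4802) + 11426) + 31156) = (-42546 - 38)*((((⅑)*(-88) - 4802) + 11426) + 31156) = -42584*(((-88/9 - 4802) + 11426) + 31156) = -42584*((-43306/9 + 11426) + 31156) = -42584*(59528/9 + 31156) = -42584*339932/9 = -14475664288/9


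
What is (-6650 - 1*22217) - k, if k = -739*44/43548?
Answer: -314266900/10887 ≈ -28866.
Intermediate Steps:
k = -8129/10887 (k = -32516*1/43548 = -8129/10887 ≈ -0.74667)
(-6650 - 1*22217) - k = (-6650 - 1*22217) - 1*(-8129/10887) = (-6650 - 22217) + 8129/10887 = -28867 + 8129/10887 = -314266900/10887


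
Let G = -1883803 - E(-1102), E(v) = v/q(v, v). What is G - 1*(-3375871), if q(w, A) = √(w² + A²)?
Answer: 1492068 + √2/2 ≈ 1.4921e+6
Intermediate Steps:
q(w, A) = √(A² + w²)
E(v) = v*√2/(2*√(v²)) (E(v) = v/(√(v² + v²)) = v/(√(2*v²)) = v/((√2*√(v²))) = v*(√2/(2*√(v²))) = v*√2/(2*√(v²)))
G = -1883803 + √2/2 (G = -1883803 - (-1102)*√2/(2*√((-1102)²)) = -1883803 - (-1102)*√2/(2*√1214404) = -1883803 - (-1102)*√2/(2*1102) = -1883803 - (-1)*√2/2 = -1883803 + √2/2 ≈ -1.8838e+6)
G - 1*(-3375871) = (-1883803 + √2/2) - 1*(-3375871) = (-1883803 + √2/2) + 3375871 = 1492068 + √2/2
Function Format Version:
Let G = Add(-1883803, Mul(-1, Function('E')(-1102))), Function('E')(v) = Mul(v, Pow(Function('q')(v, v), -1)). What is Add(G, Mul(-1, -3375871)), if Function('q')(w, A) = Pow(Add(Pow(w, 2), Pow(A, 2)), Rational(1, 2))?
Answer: Add(1492068, Mul(Rational(1, 2), Pow(2, Rational(1, 2)))) ≈ 1.4921e+6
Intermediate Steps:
Function('q')(w, A) = Pow(Add(Pow(A, 2), Pow(w, 2)), Rational(1, 2))
Function('E')(v) = Mul(Rational(1, 2), v, Pow(2, Rational(1, 2)), Pow(Pow(v, 2), Rational(-1, 2))) (Function('E')(v) = Mul(v, Pow(Pow(Add(Pow(v, 2), Pow(v, 2)), Rational(1, 2)), -1)) = Mul(v, Pow(Pow(Mul(2, Pow(v, 2)), Rational(1, 2)), -1)) = Mul(v, Pow(Mul(Pow(2, Rational(1, 2)), Pow(Pow(v, 2), Rational(1, 2))), -1)) = Mul(v, Mul(Rational(1, 2), Pow(2, Rational(1, 2)), Pow(Pow(v, 2), Rational(-1, 2)))) = Mul(Rational(1, 2), v, Pow(2, Rational(1, 2)), Pow(Pow(v, 2), Rational(-1, 2))))
G = Add(-1883803, Mul(Rational(1, 2), Pow(2, Rational(1, 2)))) (G = Add(-1883803, Mul(-1, Mul(Rational(1, 2), -1102, Pow(2, Rational(1, 2)), Pow(Pow(-1102, 2), Rational(-1, 2))))) = Add(-1883803, Mul(-1, Mul(Rational(1, 2), -1102, Pow(2, Rational(1, 2)), Pow(1214404, Rational(-1, 2))))) = Add(-1883803, Mul(-1, Mul(Rational(1, 2), -1102, Pow(2, Rational(1, 2)), Rational(1, 1102)))) = Add(-1883803, Mul(-1, Mul(Rational(-1, 2), Pow(2, Rational(1, 2))))) = Add(-1883803, Mul(Rational(1, 2), Pow(2, Rational(1, 2)))) ≈ -1.8838e+6)
Add(G, Mul(-1, -3375871)) = Add(Add(-1883803, Mul(Rational(1, 2), Pow(2, Rational(1, 2)))), Mul(-1, -3375871)) = Add(Add(-1883803, Mul(Rational(1, 2), Pow(2, Rational(1, 2)))), 3375871) = Add(1492068, Mul(Rational(1, 2), Pow(2, Rational(1, 2))))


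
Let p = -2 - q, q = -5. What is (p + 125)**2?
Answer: 16384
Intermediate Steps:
p = 3 (p = -2 - 1*(-5) = -2 + 5 = 3)
(p + 125)**2 = (3 + 125)**2 = 128**2 = 16384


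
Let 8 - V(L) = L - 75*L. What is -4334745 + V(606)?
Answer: -4289893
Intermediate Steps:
V(L) = 8 + 74*L (V(L) = 8 - (L - 75*L) = 8 - (-74)*L = 8 + 74*L)
-4334745 + V(606) = -4334745 + (8 + 74*606) = -4334745 + (8 + 44844) = -4334745 + 44852 = -4289893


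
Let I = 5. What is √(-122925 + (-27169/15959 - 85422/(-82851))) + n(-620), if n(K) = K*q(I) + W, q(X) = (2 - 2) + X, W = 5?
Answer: -3095 + I*√23878494311186308088346/440739703 ≈ -3095.0 + 350.61*I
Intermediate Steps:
q(X) = X (q(X) = 0 + X = X)
n(K) = 5 + 5*K (n(K) = K*5 + 5 = 5*K + 5 = 5 + 5*K)
√(-122925 + (-27169/15959 - 85422/(-82851))) + n(-620) = √(-122925 + (-27169/15959 - 85422/(-82851))) + (5 + 5*(-620)) = √(-122925 + (-27169*1/15959 - 85422*(-1/82851))) + (5 - 3100) = √(-122925 + (-27169/15959 + 28474/27617)) - 3095 = √(-122925 - 295909707/440739703) - 3095 = √(-54178223900982/440739703) - 3095 = I*√23878494311186308088346/440739703 - 3095 = -3095 + I*√23878494311186308088346/440739703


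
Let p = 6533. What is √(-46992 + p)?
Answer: I*√40459 ≈ 201.14*I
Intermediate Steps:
√(-46992 + p) = √(-46992 + 6533) = √(-40459) = I*√40459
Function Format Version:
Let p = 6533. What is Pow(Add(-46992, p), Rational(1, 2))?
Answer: Mul(I, Pow(40459, Rational(1, 2))) ≈ Mul(201.14, I)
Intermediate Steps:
Pow(Add(-46992, p), Rational(1, 2)) = Pow(Add(-46992, 6533), Rational(1, 2)) = Pow(-40459, Rational(1, 2)) = Mul(I, Pow(40459, Rational(1, 2)))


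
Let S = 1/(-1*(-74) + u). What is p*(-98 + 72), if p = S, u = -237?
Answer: 26/163 ≈ 0.15951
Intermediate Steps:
S = -1/163 (S = 1/(-1*(-74) - 237) = 1/(74 - 237) = 1/(-163) = -1/163 ≈ -0.0061350)
p = -1/163 ≈ -0.0061350
p*(-98 + 72) = -(-98 + 72)/163 = -1/163*(-26) = 26/163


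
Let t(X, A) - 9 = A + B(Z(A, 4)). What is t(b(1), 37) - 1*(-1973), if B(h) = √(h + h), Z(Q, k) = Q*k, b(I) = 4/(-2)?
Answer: 2019 + 2*√74 ≈ 2036.2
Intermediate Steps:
b(I) = -2 (b(I) = 4*(-½) = -2)
B(h) = √2*√h (B(h) = √(2*h) = √2*√h)
t(X, A) = 9 + A + 2*√2*√A (t(X, A) = 9 + (A + √2*√(A*4)) = 9 + (A + √2*√(4*A)) = 9 + (A + √2*(2*√A)) = 9 + (A + 2*√2*√A) = 9 + A + 2*√2*√A)
t(b(1), 37) - 1*(-1973) = (9 + 37 + 2*√2*√37) - 1*(-1973) = (9 + 37 + 2*√74) + 1973 = (46 + 2*√74) + 1973 = 2019 + 2*√74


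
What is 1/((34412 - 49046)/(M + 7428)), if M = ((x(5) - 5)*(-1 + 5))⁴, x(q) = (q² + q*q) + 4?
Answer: -737898242/7317 ≈ -1.0085e+5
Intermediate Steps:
x(q) = 4 + 2*q² (x(q) = (q² + q²) + 4 = 2*q² + 4 = 4 + 2*q²)
M = 1475789056 (M = (((4 + 2*5²) - 5)*(-1 + 5))⁴ = (((4 + 2*25) - 5)*4)⁴ = (((4 + 50) - 5)*4)⁴ = ((54 - 5)*4)⁴ = (49*4)⁴ = 196⁴ = 1475789056)
1/((34412 - 49046)/(M + 7428)) = 1/((34412 - 49046)/(1475789056 + 7428)) = 1/(-14634/1475796484) = 1/(-14634*1/1475796484) = 1/(-7317/737898242) = -737898242/7317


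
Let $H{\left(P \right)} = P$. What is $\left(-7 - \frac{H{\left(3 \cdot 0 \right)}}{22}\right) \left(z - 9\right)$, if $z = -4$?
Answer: $91$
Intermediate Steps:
$\left(-7 - \frac{H{\left(3 \cdot 0 \right)}}{22}\right) \left(z - 9\right) = \left(-7 - \frac{3 \cdot 0}{22}\right) \left(-4 - 9\right) = \left(-7 - 0 \cdot \frac{1}{22}\right) \left(-13\right) = \left(-7 - 0\right) \left(-13\right) = \left(-7 + 0\right) \left(-13\right) = \left(-7\right) \left(-13\right) = 91$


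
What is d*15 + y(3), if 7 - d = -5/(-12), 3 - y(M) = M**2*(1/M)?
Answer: 395/4 ≈ 98.750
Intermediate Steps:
y(M) = 3 - M (y(M) = 3 - M**2*1/M = 3 - M**2/M = 3 - M)
d = 79/12 (d = 7 - (-5)/(-12) = 7 - (-5)*(-1)/12 = 7 - 1*5/12 = 7 - 5/12 = 79/12 ≈ 6.5833)
d*15 + y(3) = (79/12)*15 + (3 - 1*3) = 395/4 + (3 - 3) = 395/4 + 0 = 395/4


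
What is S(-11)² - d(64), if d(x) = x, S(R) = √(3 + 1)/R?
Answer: -7740/121 ≈ -63.967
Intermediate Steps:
S(R) = 2/R (S(R) = √4/R = 2/R)
S(-11)² - d(64) = (2/(-11))² - 1*64 = (2*(-1/11))² - 64 = (-2/11)² - 64 = 4/121 - 64 = -7740/121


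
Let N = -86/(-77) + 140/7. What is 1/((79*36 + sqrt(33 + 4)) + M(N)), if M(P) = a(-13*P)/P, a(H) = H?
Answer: 2831/8014524 - sqrt(37)/8014524 ≈ 0.00035247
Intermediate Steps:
N = 1626/77 (N = -86*(-1/77) + 140*(1/7) = 86/77 + 20 = 1626/77 ≈ 21.117)
M(P) = -13 (M(P) = (-13*P)/P = -13)
1/((79*36 + sqrt(33 + 4)) + M(N)) = 1/((79*36 + sqrt(33 + 4)) - 13) = 1/((2844 + sqrt(37)) - 13) = 1/(2831 + sqrt(37))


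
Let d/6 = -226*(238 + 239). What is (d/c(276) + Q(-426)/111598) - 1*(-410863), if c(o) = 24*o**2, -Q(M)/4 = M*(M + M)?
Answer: 388074381239213/944565472 ≈ 4.1085e+5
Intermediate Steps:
Q(M) = -8*M**2 (Q(M) = -4*M*(M + M) = -4*M*2*M = -8*M**2)
d = -646812 (d = 6*(-226*(238 + 239)) = 6*(-226*477) = 6*(-107802) = -646812)
(d/c(276) + Q(-426)/111598) - 1*(-410863) = (-646812/(24*276**2) - 8*(-426)**2/111598) - 1*(-410863) = (-646812/(24*76176) - 8*181476*(1/111598)) + 410863 = (-646812/1828224 - 1451808*1/111598) + 410863 = (-646812*1/1828224 - 725904/55799) + 410863 = (-5989/16928 - 725904/55799) + 410863 = -12622283123/944565472 + 410863 = 388074381239213/944565472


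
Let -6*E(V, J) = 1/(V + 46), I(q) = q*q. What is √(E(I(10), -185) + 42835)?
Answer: √8217637521/438 ≈ 206.97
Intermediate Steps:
I(q) = q²
E(V, J) = -1/(6*(46 + V)) (E(V, J) = -1/(6*(V + 46)) = -1/(6*(46 + V)))
√(E(I(10), -185) + 42835) = √(-1/(276 + 6*10²) + 42835) = √(-1/(276 + 6*100) + 42835) = √(-1/(276 + 600) + 42835) = √(-1/876 + 42835) = √(37523459/876) = √8217637521/438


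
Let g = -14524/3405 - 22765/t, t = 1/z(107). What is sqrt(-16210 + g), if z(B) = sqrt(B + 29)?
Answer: sqrt(-187988599470 - 527875958250*sqrt(34))/3405 ≈ 530.75*I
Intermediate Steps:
z(B) = sqrt(29 + B)
t = sqrt(34)/68 (t = 1/(sqrt(29 + 107)) = 1/(sqrt(136)) = 1/(2*sqrt(34)) = sqrt(34)/68 ≈ 0.085749)
g = -14524/3405 - 45530*sqrt(34) (g = -14524/3405 - 22765*2*sqrt(34) = -14524*1/3405 - 45530*sqrt(34) = -14524/3405 - 45530*sqrt(34) ≈ -2.6549e+5)
sqrt(-16210 + g) = sqrt(-16210 + (-14524/3405 - 45530*sqrt(34))) = sqrt(-55209574/3405 - 45530*sqrt(34))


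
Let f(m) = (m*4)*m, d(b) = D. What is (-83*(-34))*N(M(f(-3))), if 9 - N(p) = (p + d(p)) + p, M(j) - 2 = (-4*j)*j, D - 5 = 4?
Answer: 29247208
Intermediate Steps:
D = 9 (D = 5 + 4 = 9)
d(b) = 9
f(m) = 4*m² (f(m) = (4*m)*m = 4*m²)
M(j) = 2 - 4*j² (M(j) = 2 + (-4*j)*j = 2 - 4*j²)
N(p) = -2*p (N(p) = 9 - ((p + 9) + p) = 9 - ((9 + p) + p) = 9 - (9 + 2*p) = 9 + (-9 - 2*p) = -2*p)
(-83*(-34))*N(M(f(-3))) = (-83*(-34))*(-2*(2 - 4*(4*(-3)²)²)) = 2822*(-2*(2 - 4*(4*9)²)) = 2822*(-2*(2 - 4*36²)) = 2822*(-2*(2 - 4*1296)) = 2822*(-2*(2 - 5184)) = 2822*(-2*(-5182)) = 2822*10364 = 29247208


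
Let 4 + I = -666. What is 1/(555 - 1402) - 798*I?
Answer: 452857019/847 ≈ 5.3466e+5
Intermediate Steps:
I = -670 (I = -4 - 666 = -670)
1/(555 - 1402) - 798*I = 1/(555 - 1402) - 798*(-670) = 1/(-847) + 534660 = -1/847 + 534660 = 452857019/847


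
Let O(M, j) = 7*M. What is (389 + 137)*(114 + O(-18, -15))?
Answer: -6312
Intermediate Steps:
(389 + 137)*(114 + O(-18, -15)) = (389 + 137)*(114 + 7*(-18)) = 526*(114 - 126) = 526*(-12) = -6312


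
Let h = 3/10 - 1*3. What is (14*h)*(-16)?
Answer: 3024/5 ≈ 604.80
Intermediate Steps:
h = -27/10 (h = 3*(1/10) - 3 = 3/10 - 3 = -27/10 ≈ -2.7000)
(14*h)*(-16) = (14*(-27/10))*(-16) = -189/5*(-16) = 3024/5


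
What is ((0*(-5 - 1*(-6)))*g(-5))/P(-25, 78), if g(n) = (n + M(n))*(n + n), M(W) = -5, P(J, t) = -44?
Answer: 0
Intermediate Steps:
g(n) = 2*n*(-5 + n) (g(n) = (n - 5)*(n + n) = (-5 + n)*(2*n) = 2*n*(-5 + n))
((0*(-5 - 1*(-6)))*g(-5))/P(-25, 78) = ((0*(-5 - 1*(-6)))*(2*(-5)*(-5 - 5)))/(-44) = ((0*(-5 + 6))*(2*(-5)*(-10)))*(-1/44) = ((0*1)*100)*(-1/44) = (0*100)*(-1/44) = 0*(-1/44) = 0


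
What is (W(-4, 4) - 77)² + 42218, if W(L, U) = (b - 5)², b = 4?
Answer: 47994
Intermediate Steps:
W(L, U) = 1 (W(L, U) = (4 - 5)² = (-1)² = 1)
(W(-4, 4) - 77)² + 42218 = (1 - 77)² + 42218 = (-76)² + 42218 = 5776 + 42218 = 47994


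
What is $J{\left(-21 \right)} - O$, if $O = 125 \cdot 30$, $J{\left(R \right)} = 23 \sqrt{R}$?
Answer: $-3750 + 23 i \sqrt{21} \approx -3750.0 + 105.4 i$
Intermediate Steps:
$O = 3750$
$J{\left(-21 \right)} - O = 23 \sqrt{-21} - 3750 = 23 i \sqrt{21} - 3750 = -3750 + 23 i \sqrt{21}$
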